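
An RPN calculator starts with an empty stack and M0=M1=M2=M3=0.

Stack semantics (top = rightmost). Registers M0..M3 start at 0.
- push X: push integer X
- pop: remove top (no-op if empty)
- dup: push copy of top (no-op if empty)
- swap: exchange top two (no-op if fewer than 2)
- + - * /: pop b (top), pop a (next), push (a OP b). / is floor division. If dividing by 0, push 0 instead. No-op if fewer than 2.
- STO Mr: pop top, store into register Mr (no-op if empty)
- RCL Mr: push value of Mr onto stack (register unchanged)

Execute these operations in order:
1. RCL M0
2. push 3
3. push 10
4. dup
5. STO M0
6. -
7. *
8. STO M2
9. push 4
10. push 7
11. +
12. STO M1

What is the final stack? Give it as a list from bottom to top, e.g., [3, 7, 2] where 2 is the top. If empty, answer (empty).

After op 1 (RCL M0): stack=[0] mem=[0,0,0,0]
After op 2 (push 3): stack=[0,3] mem=[0,0,0,0]
After op 3 (push 10): stack=[0,3,10] mem=[0,0,0,0]
After op 4 (dup): stack=[0,3,10,10] mem=[0,0,0,0]
After op 5 (STO M0): stack=[0,3,10] mem=[10,0,0,0]
After op 6 (-): stack=[0,-7] mem=[10,0,0,0]
After op 7 (*): stack=[0] mem=[10,0,0,0]
After op 8 (STO M2): stack=[empty] mem=[10,0,0,0]
After op 9 (push 4): stack=[4] mem=[10,0,0,0]
After op 10 (push 7): stack=[4,7] mem=[10,0,0,0]
After op 11 (+): stack=[11] mem=[10,0,0,0]
After op 12 (STO M1): stack=[empty] mem=[10,11,0,0]

Answer: (empty)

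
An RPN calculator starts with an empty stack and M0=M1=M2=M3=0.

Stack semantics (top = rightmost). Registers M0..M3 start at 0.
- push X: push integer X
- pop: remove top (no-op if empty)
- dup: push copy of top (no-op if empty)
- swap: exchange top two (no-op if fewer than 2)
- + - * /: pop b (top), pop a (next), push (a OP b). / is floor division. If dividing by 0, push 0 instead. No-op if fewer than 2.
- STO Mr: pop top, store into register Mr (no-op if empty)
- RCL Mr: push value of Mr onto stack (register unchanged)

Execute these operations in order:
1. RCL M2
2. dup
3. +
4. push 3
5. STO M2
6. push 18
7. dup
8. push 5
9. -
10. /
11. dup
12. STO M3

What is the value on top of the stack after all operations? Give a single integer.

Answer: 1

Derivation:
After op 1 (RCL M2): stack=[0] mem=[0,0,0,0]
After op 2 (dup): stack=[0,0] mem=[0,0,0,0]
After op 3 (+): stack=[0] mem=[0,0,0,0]
After op 4 (push 3): stack=[0,3] mem=[0,0,0,0]
After op 5 (STO M2): stack=[0] mem=[0,0,3,0]
After op 6 (push 18): stack=[0,18] mem=[0,0,3,0]
After op 7 (dup): stack=[0,18,18] mem=[0,0,3,0]
After op 8 (push 5): stack=[0,18,18,5] mem=[0,0,3,0]
After op 9 (-): stack=[0,18,13] mem=[0,0,3,0]
After op 10 (/): stack=[0,1] mem=[0,0,3,0]
After op 11 (dup): stack=[0,1,1] mem=[0,0,3,0]
After op 12 (STO M3): stack=[0,1] mem=[0,0,3,1]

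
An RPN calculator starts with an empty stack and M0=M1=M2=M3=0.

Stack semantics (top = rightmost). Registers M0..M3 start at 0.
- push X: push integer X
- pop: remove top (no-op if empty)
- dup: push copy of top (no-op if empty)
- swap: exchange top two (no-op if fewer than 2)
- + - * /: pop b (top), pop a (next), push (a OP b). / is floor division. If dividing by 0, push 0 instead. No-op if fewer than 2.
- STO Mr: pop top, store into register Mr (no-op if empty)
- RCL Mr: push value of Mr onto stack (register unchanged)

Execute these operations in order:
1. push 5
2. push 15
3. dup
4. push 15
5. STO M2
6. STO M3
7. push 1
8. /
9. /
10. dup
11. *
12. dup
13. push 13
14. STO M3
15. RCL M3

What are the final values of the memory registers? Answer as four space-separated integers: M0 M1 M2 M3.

After op 1 (push 5): stack=[5] mem=[0,0,0,0]
After op 2 (push 15): stack=[5,15] mem=[0,0,0,0]
After op 3 (dup): stack=[5,15,15] mem=[0,0,0,0]
After op 4 (push 15): stack=[5,15,15,15] mem=[0,0,0,0]
After op 5 (STO M2): stack=[5,15,15] mem=[0,0,15,0]
After op 6 (STO M3): stack=[5,15] mem=[0,0,15,15]
After op 7 (push 1): stack=[5,15,1] mem=[0,0,15,15]
After op 8 (/): stack=[5,15] mem=[0,0,15,15]
After op 9 (/): stack=[0] mem=[0,0,15,15]
After op 10 (dup): stack=[0,0] mem=[0,0,15,15]
After op 11 (*): stack=[0] mem=[0,0,15,15]
After op 12 (dup): stack=[0,0] mem=[0,0,15,15]
After op 13 (push 13): stack=[0,0,13] mem=[0,0,15,15]
After op 14 (STO M3): stack=[0,0] mem=[0,0,15,13]
After op 15 (RCL M3): stack=[0,0,13] mem=[0,0,15,13]

Answer: 0 0 15 13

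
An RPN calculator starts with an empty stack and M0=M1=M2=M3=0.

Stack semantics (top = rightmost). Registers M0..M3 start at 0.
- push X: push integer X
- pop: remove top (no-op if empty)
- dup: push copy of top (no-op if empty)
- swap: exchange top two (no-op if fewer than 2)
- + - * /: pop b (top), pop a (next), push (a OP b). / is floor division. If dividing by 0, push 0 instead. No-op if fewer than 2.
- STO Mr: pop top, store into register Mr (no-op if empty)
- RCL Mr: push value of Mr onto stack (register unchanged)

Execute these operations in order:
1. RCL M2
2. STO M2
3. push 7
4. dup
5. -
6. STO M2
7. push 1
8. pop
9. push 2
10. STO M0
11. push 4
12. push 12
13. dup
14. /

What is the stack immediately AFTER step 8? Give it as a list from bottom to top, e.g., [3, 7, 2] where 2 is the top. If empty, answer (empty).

After op 1 (RCL M2): stack=[0] mem=[0,0,0,0]
After op 2 (STO M2): stack=[empty] mem=[0,0,0,0]
After op 3 (push 7): stack=[7] mem=[0,0,0,0]
After op 4 (dup): stack=[7,7] mem=[0,0,0,0]
After op 5 (-): stack=[0] mem=[0,0,0,0]
After op 6 (STO M2): stack=[empty] mem=[0,0,0,0]
After op 7 (push 1): stack=[1] mem=[0,0,0,0]
After op 8 (pop): stack=[empty] mem=[0,0,0,0]

(empty)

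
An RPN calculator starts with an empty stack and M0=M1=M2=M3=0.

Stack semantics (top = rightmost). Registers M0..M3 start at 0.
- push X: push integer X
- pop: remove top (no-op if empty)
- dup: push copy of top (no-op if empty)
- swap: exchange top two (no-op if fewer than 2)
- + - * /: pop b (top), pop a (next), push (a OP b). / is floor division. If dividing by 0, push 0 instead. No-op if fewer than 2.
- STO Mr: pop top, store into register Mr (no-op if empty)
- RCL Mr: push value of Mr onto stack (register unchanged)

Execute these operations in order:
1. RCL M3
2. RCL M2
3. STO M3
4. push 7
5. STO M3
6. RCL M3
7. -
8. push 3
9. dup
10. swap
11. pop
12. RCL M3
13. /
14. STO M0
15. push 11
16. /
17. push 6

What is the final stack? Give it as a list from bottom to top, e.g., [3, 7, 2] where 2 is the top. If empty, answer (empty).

After op 1 (RCL M3): stack=[0] mem=[0,0,0,0]
After op 2 (RCL M2): stack=[0,0] mem=[0,0,0,0]
After op 3 (STO M3): stack=[0] mem=[0,0,0,0]
After op 4 (push 7): stack=[0,7] mem=[0,0,0,0]
After op 5 (STO M3): stack=[0] mem=[0,0,0,7]
After op 6 (RCL M3): stack=[0,7] mem=[0,0,0,7]
After op 7 (-): stack=[-7] mem=[0,0,0,7]
After op 8 (push 3): stack=[-7,3] mem=[0,0,0,7]
After op 9 (dup): stack=[-7,3,3] mem=[0,0,0,7]
After op 10 (swap): stack=[-7,3,3] mem=[0,0,0,7]
After op 11 (pop): stack=[-7,3] mem=[0,0,0,7]
After op 12 (RCL M3): stack=[-7,3,7] mem=[0,0,0,7]
After op 13 (/): stack=[-7,0] mem=[0,0,0,7]
After op 14 (STO M0): stack=[-7] mem=[0,0,0,7]
After op 15 (push 11): stack=[-7,11] mem=[0,0,0,7]
After op 16 (/): stack=[-1] mem=[0,0,0,7]
After op 17 (push 6): stack=[-1,6] mem=[0,0,0,7]

Answer: [-1, 6]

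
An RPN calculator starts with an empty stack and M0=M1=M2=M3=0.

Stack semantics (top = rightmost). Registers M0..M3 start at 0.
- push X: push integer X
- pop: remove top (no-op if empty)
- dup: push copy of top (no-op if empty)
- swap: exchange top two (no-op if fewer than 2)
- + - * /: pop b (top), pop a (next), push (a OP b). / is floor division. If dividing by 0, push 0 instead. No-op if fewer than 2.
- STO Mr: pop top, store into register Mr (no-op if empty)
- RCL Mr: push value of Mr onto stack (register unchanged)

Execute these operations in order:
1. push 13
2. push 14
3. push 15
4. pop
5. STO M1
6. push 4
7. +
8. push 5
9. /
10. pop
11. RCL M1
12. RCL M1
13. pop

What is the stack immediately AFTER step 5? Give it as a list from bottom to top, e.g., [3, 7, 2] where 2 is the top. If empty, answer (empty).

After op 1 (push 13): stack=[13] mem=[0,0,0,0]
After op 2 (push 14): stack=[13,14] mem=[0,0,0,0]
After op 3 (push 15): stack=[13,14,15] mem=[0,0,0,0]
After op 4 (pop): stack=[13,14] mem=[0,0,0,0]
After op 5 (STO M1): stack=[13] mem=[0,14,0,0]

[13]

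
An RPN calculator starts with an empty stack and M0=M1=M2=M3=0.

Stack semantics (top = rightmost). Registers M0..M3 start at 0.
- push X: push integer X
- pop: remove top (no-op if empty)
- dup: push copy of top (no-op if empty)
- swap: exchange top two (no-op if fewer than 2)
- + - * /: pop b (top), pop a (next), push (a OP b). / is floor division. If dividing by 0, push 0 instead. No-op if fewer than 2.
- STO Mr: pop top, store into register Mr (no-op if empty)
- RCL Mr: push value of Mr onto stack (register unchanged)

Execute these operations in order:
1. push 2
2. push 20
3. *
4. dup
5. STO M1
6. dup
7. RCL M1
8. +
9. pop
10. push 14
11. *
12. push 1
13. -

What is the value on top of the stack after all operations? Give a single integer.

After op 1 (push 2): stack=[2] mem=[0,0,0,0]
After op 2 (push 20): stack=[2,20] mem=[0,0,0,0]
After op 3 (*): stack=[40] mem=[0,0,0,0]
After op 4 (dup): stack=[40,40] mem=[0,0,0,0]
After op 5 (STO M1): stack=[40] mem=[0,40,0,0]
After op 6 (dup): stack=[40,40] mem=[0,40,0,0]
After op 7 (RCL M1): stack=[40,40,40] mem=[0,40,0,0]
After op 8 (+): stack=[40,80] mem=[0,40,0,0]
After op 9 (pop): stack=[40] mem=[0,40,0,0]
After op 10 (push 14): stack=[40,14] mem=[0,40,0,0]
After op 11 (*): stack=[560] mem=[0,40,0,0]
After op 12 (push 1): stack=[560,1] mem=[0,40,0,0]
After op 13 (-): stack=[559] mem=[0,40,0,0]

Answer: 559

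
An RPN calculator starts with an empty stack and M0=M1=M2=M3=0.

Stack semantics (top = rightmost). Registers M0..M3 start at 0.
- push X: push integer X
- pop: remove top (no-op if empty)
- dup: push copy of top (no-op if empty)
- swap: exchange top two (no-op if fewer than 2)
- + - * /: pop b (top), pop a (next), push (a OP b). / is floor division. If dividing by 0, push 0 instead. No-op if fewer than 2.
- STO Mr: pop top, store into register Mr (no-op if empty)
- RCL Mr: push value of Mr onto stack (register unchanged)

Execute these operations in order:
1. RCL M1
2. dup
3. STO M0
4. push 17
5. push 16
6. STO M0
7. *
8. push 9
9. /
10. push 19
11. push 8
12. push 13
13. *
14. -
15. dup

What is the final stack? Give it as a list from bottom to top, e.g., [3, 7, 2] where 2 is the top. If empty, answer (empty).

After op 1 (RCL M1): stack=[0] mem=[0,0,0,0]
After op 2 (dup): stack=[0,0] mem=[0,0,0,0]
After op 3 (STO M0): stack=[0] mem=[0,0,0,0]
After op 4 (push 17): stack=[0,17] mem=[0,0,0,0]
After op 5 (push 16): stack=[0,17,16] mem=[0,0,0,0]
After op 6 (STO M0): stack=[0,17] mem=[16,0,0,0]
After op 7 (*): stack=[0] mem=[16,0,0,0]
After op 8 (push 9): stack=[0,9] mem=[16,0,0,0]
After op 9 (/): stack=[0] mem=[16,0,0,0]
After op 10 (push 19): stack=[0,19] mem=[16,0,0,0]
After op 11 (push 8): stack=[0,19,8] mem=[16,0,0,0]
After op 12 (push 13): stack=[0,19,8,13] mem=[16,0,0,0]
After op 13 (*): stack=[0,19,104] mem=[16,0,0,0]
After op 14 (-): stack=[0,-85] mem=[16,0,0,0]
After op 15 (dup): stack=[0,-85,-85] mem=[16,0,0,0]

Answer: [0, -85, -85]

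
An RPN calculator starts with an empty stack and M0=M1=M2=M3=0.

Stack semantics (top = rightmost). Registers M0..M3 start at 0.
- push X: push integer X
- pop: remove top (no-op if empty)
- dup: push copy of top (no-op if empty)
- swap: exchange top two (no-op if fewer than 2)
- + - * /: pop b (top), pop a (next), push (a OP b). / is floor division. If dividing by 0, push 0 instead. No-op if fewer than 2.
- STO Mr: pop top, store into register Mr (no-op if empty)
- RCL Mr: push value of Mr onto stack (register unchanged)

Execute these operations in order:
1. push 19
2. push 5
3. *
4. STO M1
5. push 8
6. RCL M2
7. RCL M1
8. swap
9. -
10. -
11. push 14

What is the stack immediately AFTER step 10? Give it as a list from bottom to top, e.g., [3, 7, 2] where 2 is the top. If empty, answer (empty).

After op 1 (push 19): stack=[19] mem=[0,0,0,0]
After op 2 (push 5): stack=[19,5] mem=[0,0,0,0]
After op 3 (*): stack=[95] mem=[0,0,0,0]
After op 4 (STO M1): stack=[empty] mem=[0,95,0,0]
After op 5 (push 8): stack=[8] mem=[0,95,0,0]
After op 6 (RCL M2): stack=[8,0] mem=[0,95,0,0]
After op 7 (RCL M1): stack=[8,0,95] mem=[0,95,0,0]
After op 8 (swap): stack=[8,95,0] mem=[0,95,0,0]
After op 9 (-): stack=[8,95] mem=[0,95,0,0]
After op 10 (-): stack=[-87] mem=[0,95,0,0]

[-87]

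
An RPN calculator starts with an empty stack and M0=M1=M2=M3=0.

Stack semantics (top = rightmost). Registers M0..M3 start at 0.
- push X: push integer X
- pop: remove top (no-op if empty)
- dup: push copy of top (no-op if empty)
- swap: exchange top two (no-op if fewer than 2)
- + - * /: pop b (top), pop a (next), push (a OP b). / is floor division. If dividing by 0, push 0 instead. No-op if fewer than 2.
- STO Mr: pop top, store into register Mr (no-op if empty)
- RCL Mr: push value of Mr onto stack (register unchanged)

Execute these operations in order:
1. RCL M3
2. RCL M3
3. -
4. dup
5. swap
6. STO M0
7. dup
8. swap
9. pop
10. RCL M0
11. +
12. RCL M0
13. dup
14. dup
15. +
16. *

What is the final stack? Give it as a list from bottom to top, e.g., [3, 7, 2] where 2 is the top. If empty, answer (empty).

After op 1 (RCL M3): stack=[0] mem=[0,0,0,0]
After op 2 (RCL M3): stack=[0,0] mem=[0,0,0,0]
After op 3 (-): stack=[0] mem=[0,0,0,0]
After op 4 (dup): stack=[0,0] mem=[0,0,0,0]
After op 5 (swap): stack=[0,0] mem=[0,0,0,0]
After op 6 (STO M0): stack=[0] mem=[0,0,0,0]
After op 7 (dup): stack=[0,0] mem=[0,0,0,0]
After op 8 (swap): stack=[0,0] mem=[0,0,0,0]
After op 9 (pop): stack=[0] mem=[0,0,0,0]
After op 10 (RCL M0): stack=[0,0] mem=[0,0,0,0]
After op 11 (+): stack=[0] mem=[0,0,0,0]
After op 12 (RCL M0): stack=[0,0] mem=[0,0,0,0]
After op 13 (dup): stack=[0,0,0] mem=[0,0,0,0]
After op 14 (dup): stack=[0,0,0,0] mem=[0,0,0,0]
After op 15 (+): stack=[0,0,0] mem=[0,0,0,0]
After op 16 (*): stack=[0,0] mem=[0,0,0,0]

Answer: [0, 0]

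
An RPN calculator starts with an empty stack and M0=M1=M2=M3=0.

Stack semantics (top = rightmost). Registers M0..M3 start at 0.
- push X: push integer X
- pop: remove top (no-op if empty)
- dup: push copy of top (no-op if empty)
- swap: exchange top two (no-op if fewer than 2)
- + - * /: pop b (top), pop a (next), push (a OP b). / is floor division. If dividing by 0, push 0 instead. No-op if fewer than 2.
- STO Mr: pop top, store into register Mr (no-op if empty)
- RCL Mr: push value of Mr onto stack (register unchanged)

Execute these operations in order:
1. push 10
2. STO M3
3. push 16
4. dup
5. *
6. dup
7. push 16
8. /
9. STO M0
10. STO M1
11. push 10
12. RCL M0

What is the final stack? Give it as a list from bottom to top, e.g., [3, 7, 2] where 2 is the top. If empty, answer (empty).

Answer: [10, 16]

Derivation:
After op 1 (push 10): stack=[10] mem=[0,0,0,0]
After op 2 (STO M3): stack=[empty] mem=[0,0,0,10]
After op 3 (push 16): stack=[16] mem=[0,0,0,10]
After op 4 (dup): stack=[16,16] mem=[0,0,0,10]
After op 5 (*): stack=[256] mem=[0,0,0,10]
After op 6 (dup): stack=[256,256] mem=[0,0,0,10]
After op 7 (push 16): stack=[256,256,16] mem=[0,0,0,10]
After op 8 (/): stack=[256,16] mem=[0,0,0,10]
After op 9 (STO M0): stack=[256] mem=[16,0,0,10]
After op 10 (STO M1): stack=[empty] mem=[16,256,0,10]
After op 11 (push 10): stack=[10] mem=[16,256,0,10]
After op 12 (RCL M0): stack=[10,16] mem=[16,256,0,10]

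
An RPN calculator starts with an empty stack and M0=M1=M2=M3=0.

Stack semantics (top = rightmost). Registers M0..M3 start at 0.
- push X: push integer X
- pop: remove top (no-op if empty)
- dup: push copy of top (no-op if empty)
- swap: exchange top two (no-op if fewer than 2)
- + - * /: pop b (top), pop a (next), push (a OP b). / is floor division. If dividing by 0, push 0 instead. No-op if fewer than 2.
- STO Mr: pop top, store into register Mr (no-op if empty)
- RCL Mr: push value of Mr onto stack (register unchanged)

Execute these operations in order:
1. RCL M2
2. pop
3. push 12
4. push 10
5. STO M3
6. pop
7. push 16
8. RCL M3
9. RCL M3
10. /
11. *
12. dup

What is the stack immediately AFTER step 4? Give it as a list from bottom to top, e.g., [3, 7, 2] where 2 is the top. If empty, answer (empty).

After op 1 (RCL M2): stack=[0] mem=[0,0,0,0]
After op 2 (pop): stack=[empty] mem=[0,0,0,0]
After op 3 (push 12): stack=[12] mem=[0,0,0,0]
After op 4 (push 10): stack=[12,10] mem=[0,0,0,0]

[12, 10]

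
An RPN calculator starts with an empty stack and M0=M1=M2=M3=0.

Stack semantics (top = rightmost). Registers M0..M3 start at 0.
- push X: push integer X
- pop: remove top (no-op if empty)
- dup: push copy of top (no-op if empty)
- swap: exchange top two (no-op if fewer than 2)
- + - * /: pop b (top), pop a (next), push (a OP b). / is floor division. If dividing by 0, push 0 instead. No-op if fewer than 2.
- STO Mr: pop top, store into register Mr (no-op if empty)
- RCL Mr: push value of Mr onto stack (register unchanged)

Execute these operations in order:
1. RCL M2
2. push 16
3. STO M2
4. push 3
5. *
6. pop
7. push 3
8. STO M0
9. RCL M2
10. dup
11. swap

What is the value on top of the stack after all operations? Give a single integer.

After op 1 (RCL M2): stack=[0] mem=[0,0,0,0]
After op 2 (push 16): stack=[0,16] mem=[0,0,0,0]
After op 3 (STO M2): stack=[0] mem=[0,0,16,0]
After op 4 (push 3): stack=[0,3] mem=[0,0,16,0]
After op 5 (*): stack=[0] mem=[0,0,16,0]
After op 6 (pop): stack=[empty] mem=[0,0,16,0]
After op 7 (push 3): stack=[3] mem=[0,0,16,0]
After op 8 (STO M0): stack=[empty] mem=[3,0,16,0]
After op 9 (RCL M2): stack=[16] mem=[3,0,16,0]
After op 10 (dup): stack=[16,16] mem=[3,0,16,0]
After op 11 (swap): stack=[16,16] mem=[3,0,16,0]

Answer: 16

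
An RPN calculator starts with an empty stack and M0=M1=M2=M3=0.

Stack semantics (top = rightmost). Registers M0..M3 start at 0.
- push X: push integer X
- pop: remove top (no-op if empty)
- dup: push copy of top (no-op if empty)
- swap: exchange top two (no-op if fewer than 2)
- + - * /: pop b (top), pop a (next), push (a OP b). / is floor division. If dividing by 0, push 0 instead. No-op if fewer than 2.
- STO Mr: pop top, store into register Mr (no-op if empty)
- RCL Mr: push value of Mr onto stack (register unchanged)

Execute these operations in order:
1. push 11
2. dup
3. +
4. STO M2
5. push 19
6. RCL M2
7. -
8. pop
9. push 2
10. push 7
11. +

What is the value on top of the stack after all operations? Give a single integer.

After op 1 (push 11): stack=[11] mem=[0,0,0,0]
After op 2 (dup): stack=[11,11] mem=[0,0,0,0]
After op 3 (+): stack=[22] mem=[0,0,0,0]
After op 4 (STO M2): stack=[empty] mem=[0,0,22,0]
After op 5 (push 19): stack=[19] mem=[0,0,22,0]
After op 6 (RCL M2): stack=[19,22] mem=[0,0,22,0]
After op 7 (-): stack=[-3] mem=[0,0,22,0]
After op 8 (pop): stack=[empty] mem=[0,0,22,0]
After op 9 (push 2): stack=[2] mem=[0,0,22,0]
After op 10 (push 7): stack=[2,7] mem=[0,0,22,0]
After op 11 (+): stack=[9] mem=[0,0,22,0]

Answer: 9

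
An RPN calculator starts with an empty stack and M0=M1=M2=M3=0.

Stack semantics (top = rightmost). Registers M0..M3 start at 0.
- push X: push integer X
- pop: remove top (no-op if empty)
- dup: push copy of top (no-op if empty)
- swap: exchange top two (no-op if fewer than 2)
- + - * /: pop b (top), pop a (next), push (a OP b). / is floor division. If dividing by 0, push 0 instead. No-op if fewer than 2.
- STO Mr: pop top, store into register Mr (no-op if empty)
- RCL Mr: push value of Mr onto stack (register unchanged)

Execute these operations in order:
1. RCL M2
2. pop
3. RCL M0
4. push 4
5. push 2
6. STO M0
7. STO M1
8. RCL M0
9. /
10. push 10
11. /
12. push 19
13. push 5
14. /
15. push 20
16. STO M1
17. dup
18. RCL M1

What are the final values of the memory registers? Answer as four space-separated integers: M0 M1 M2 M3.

Answer: 2 20 0 0

Derivation:
After op 1 (RCL M2): stack=[0] mem=[0,0,0,0]
After op 2 (pop): stack=[empty] mem=[0,0,0,0]
After op 3 (RCL M0): stack=[0] mem=[0,0,0,0]
After op 4 (push 4): stack=[0,4] mem=[0,0,0,0]
After op 5 (push 2): stack=[0,4,2] mem=[0,0,0,0]
After op 6 (STO M0): stack=[0,4] mem=[2,0,0,0]
After op 7 (STO M1): stack=[0] mem=[2,4,0,0]
After op 8 (RCL M0): stack=[0,2] mem=[2,4,0,0]
After op 9 (/): stack=[0] mem=[2,4,0,0]
After op 10 (push 10): stack=[0,10] mem=[2,4,0,0]
After op 11 (/): stack=[0] mem=[2,4,0,0]
After op 12 (push 19): stack=[0,19] mem=[2,4,0,0]
After op 13 (push 5): stack=[0,19,5] mem=[2,4,0,0]
After op 14 (/): stack=[0,3] mem=[2,4,0,0]
After op 15 (push 20): stack=[0,3,20] mem=[2,4,0,0]
After op 16 (STO M1): stack=[0,3] mem=[2,20,0,0]
After op 17 (dup): stack=[0,3,3] mem=[2,20,0,0]
After op 18 (RCL M1): stack=[0,3,3,20] mem=[2,20,0,0]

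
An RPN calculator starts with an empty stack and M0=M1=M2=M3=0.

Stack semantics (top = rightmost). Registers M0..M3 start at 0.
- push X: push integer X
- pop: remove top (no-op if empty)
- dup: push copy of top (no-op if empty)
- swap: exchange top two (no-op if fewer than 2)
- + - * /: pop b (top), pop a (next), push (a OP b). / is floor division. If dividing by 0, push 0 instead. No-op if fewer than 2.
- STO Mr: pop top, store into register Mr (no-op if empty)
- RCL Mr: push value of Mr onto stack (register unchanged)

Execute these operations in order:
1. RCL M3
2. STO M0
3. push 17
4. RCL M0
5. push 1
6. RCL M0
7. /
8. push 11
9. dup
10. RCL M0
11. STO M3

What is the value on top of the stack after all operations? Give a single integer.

After op 1 (RCL M3): stack=[0] mem=[0,0,0,0]
After op 2 (STO M0): stack=[empty] mem=[0,0,0,0]
After op 3 (push 17): stack=[17] mem=[0,0,0,0]
After op 4 (RCL M0): stack=[17,0] mem=[0,0,0,0]
After op 5 (push 1): stack=[17,0,1] mem=[0,0,0,0]
After op 6 (RCL M0): stack=[17,0,1,0] mem=[0,0,0,0]
After op 7 (/): stack=[17,0,0] mem=[0,0,0,0]
After op 8 (push 11): stack=[17,0,0,11] mem=[0,0,0,0]
After op 9 (dup): stack=[17,0,0,11,11] mem=[0,0,0,0]
After op 10 (RCL M0): stack=[17,0,0,11,11,0] mem=[0,0,0,0]
After op 11 (STO M3): stack=[17,0,0,11,11] mem=[0,0,0,0]

Answer: 11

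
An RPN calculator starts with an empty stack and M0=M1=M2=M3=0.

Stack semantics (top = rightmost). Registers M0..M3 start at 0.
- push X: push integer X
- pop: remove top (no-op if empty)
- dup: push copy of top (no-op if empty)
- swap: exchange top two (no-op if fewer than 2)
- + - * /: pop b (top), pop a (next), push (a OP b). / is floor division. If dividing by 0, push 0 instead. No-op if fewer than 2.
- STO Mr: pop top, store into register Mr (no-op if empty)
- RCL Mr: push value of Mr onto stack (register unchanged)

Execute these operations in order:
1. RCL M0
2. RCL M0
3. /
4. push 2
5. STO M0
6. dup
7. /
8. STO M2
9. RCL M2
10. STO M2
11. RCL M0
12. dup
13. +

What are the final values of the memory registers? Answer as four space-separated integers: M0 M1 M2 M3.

Answer: 2 0 0 0

Derivation:
After op 1 (RCL M0): stack=[0] mem=[0,0,0,0]
After op 2 (RCL M0): stack=[0,0] mem=[0,0,0,0]
After op 3 (/): stack=[0] mem=[0,0,0,0]
After op 4 (push 2): stack=[0,2] mem=[0,0,0,0]
After op 5 (STO M0): stack=[0] mem=[2,0,0,0]
After op 6 (dup): stack=[0,0] mem=[2,0,0,0]
After op 7 (/): stack=[0] mem=[2,0,0,0]
After op 8 (STO M2): stack=[empty] mem=[2,0,0,0]
After op 9 (RCL M2): stack=[0] mem=[2,0,0,0]
After op 10 (STO M2): stack=[empty] mem=[2,0,0,0]
After op 11 (RCL M0): stack=[2] mem=[2,0,0,0]
After op 12 (dup): stack=[2,2] mem=[2,0,0,0]
After op 13 (+): stack=[4] mem=[2,0,0,0]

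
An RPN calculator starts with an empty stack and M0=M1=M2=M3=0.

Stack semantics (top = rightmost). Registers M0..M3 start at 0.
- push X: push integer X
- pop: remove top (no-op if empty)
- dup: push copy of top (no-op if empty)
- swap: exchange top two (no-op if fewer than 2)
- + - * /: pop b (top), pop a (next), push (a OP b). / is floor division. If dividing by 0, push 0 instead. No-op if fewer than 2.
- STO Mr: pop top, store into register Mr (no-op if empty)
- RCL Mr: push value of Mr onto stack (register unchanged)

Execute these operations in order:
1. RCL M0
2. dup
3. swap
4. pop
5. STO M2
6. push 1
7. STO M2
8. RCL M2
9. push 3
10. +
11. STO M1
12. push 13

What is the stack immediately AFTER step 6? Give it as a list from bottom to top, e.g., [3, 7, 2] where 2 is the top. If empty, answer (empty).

After op 1 (RCL M0): stack=[0] mem=[0,0,0,0]
After op 2 (dup): stack=[0,0] mem=[0,0,0,0]
After op 3 (swap): stack=[0,0] mem=[0,0,0,0]
After op 4 (pop): stack=[0] mem=[0,0,0,0]
After op 5 (STO M2): stack=[empty] mem=[0,0,0,0]
After op 6 (push 1): stack=[1] mem=[0,0,0,0]

[1]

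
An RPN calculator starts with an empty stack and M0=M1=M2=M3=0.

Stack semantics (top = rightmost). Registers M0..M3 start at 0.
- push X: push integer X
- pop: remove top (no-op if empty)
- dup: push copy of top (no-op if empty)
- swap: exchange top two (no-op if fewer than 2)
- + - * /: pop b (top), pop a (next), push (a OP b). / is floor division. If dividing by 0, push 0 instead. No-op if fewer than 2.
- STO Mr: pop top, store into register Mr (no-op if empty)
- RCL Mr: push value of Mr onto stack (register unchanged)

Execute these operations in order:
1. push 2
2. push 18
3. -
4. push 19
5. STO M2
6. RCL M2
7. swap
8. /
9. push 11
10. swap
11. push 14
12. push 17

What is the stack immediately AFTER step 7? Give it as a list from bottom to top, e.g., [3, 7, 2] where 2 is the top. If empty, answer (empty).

After op 1 (push 2): stack=[2] mem=[0,0,0,0]
After op 2 (push 18): stack=[2,18] mem=[0,0,0,0]
After op 3 (-): stack=[-16] mem=[0,0,0,0]
After op 4 (push 19): stack=[-16,19] mem=[0,0,0,0]
After op 5 (STO M2): stack=[-16] mem=[0,0,19,0]
After op 6 (RCL M2): stack=[-16,19] mem=[0,0,19,0]
After op 7 (swap): stack=[19,-16] mem=[0,0,19,0]

[19, -16]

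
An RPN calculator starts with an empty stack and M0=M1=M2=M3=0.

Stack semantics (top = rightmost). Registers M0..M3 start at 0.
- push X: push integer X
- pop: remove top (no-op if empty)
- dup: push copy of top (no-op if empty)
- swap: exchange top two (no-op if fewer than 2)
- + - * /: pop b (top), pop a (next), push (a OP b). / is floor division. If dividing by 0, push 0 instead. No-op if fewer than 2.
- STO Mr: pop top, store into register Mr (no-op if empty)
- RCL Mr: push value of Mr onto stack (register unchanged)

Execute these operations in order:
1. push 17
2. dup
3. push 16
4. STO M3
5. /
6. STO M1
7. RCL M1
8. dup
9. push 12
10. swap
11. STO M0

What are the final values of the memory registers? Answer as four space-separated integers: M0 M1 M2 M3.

Answer: 1 1 0 16

Derivation:
After op 1 (push 17): stack=[17] mem=[0,0,0,0]
After op 2 (dup): stack=[17,17] mem=[0,0,0,0]
After op 3 (push 16): stack=[17,17,16] mem=[0,0,0,0]
After op 4 (STO M3): stack=[17,17] mem=[0,0,0,16]
After op 5 (/): stack=[1] mem=[0,0,0,16]
After op 6 (STO M1): stack=[empty] mem=[0,1,0,16]
After op 7 (RCL M1): stack=[1] mem=[0,1,0,16]
After op 8 (dup): stack=[1,1] mem=[0,1,0,16]
After op 9 (push 12): stack=[1,1,12] mem=[0,1,0,16]
After op 10 (swap): stack=[1,12,1] mem=[0,1,0,16]
After op 11 (STO M0): stack=[1,12] mem=[1,1,0,16]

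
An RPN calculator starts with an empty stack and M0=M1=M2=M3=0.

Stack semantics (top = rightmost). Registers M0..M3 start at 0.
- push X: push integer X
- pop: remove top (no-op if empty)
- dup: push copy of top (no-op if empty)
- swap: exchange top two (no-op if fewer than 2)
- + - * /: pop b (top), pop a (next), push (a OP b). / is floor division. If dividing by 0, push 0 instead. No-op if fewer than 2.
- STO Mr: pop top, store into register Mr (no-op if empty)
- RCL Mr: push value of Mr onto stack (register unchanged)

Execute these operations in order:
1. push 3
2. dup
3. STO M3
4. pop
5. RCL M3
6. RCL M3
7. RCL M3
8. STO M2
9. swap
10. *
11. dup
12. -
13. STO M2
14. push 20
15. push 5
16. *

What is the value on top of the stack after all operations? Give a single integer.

After op 1 (push 3): stack=[3] mem=[0,0,0,0]
After op 2 (dup): stack=[3,3] mem=[0,0,0,0]
After op 3 (STO M3): stack=[3] mem=[0,0,0,3]
After op 4 (pop): stack=[empty] mem=[0,0,0,3]
After op 5 (RCL M3): stack=[3] mem=[0,0,0,3]
After op 6 (RCL M3): stack=[3,3] mem=[0,0,0,3]
After op 7 (RCL M3): stack=[3,3,3] mem=[0,0,0,3]
After op 8 (STO M2): stack=[3,3] mem=[0,0,3,3]
After op 9 (swap): stack=[3,3] mem=[0,0,3,3]
After op 10 (*): stack=[9] mem=[0,0,3,3]
After op 11 (dup): stack=[9,9] mem=[0,0,3,3]
After op 12 (-): stack=[0] mem=[0,0,3,3]
After op 13 (STO M2): stack=[empty] mem=[0,0,0,3]
After op 14 (push 20): stack=[20] mem=[0,0,0,3]
After op 15 (push 5): stack=[20,5] mem=[0,0,0,3]
After op 16 (*): stack=[100] mem=[0,0,0,3]

Answer: 100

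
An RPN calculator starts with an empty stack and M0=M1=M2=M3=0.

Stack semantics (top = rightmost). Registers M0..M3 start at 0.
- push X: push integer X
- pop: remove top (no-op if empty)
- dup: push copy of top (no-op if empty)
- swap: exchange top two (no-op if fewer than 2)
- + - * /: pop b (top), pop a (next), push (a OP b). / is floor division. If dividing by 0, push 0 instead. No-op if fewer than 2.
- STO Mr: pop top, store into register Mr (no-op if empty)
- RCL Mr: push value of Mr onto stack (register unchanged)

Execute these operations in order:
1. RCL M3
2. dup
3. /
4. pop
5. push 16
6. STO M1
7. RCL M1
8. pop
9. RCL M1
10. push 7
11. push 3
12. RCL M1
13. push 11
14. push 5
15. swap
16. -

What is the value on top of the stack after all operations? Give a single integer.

Answer: -6

Derivation:
After op 1 (RCL M3): stack=[0] mem=[0,0,0,0]
After op 2 (dup): stack=[0,0] mem=[0,0,0,0]
After op 3 (/): stack=[0] mem=[0,0,0,0]
After op 4 (pop): stack=[empty] mem=[0,0,0,0]
After op 5 (push 16): stack=[16] mem=[0,0,0,0]
After op 6 (STO M1): stack=[empty] mem=[0,16,0,0]
After op 7 (RCL M1): stack=[16] mem=[0,16,0,0]
After op 8 (pop): stack=[empty] mem=[0,16,0,0]
After op 9 (RCL M1): stack=[16] mem=[0,16,0,0]
After op 10 (push 7): stack=[16,7] mem=[0,16,0,0]
After op 11 (push 3): stack=[16,7,3] mem=[0,16,0,0]
After op 12 (RCL M1): stack=[16,7,3,16] mem=[0,16,0,0]
After op 13 (push 11): stack=[16,7,3,16,11] mem=[0,16,0,0]
After op 14 (push 5): stack=[16,7,3,16,11,5] mem=[0,16,0,0]
After op 15 (swap): stack=[16,7,3,16,5,11] mem=[0,16,0,0]
After op 16 (-): stack=[16,7,3,16,-6] mem=[0,16,0,0]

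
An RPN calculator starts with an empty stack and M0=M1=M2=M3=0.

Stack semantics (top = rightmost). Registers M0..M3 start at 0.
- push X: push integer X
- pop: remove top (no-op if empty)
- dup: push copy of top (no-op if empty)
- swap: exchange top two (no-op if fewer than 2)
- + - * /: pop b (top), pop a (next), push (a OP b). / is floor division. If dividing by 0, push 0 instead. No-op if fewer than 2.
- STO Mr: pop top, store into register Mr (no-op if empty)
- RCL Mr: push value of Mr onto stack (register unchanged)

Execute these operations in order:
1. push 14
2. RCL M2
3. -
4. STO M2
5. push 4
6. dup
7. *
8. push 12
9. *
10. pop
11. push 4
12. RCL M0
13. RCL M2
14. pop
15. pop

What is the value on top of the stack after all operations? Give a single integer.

Answer: 4

Derivation:
After op 1 (push 14): stack=[14] mem=[0,0,0,0]
After op 2 (RCL M2): stack=[14,0] mem=[0,0,0,0]
After op 3 (-): stack=[14] mem=[0,0,0,0]
After op 4 (STO M2): stack=[empty] mem=[0,0,14,0]
After op 5 (push 4): stack=[4] mem=[0,0,14,0]
After op 6 (dup): stack=[4,4] mem=[0,0,14,0]
After op 7 (*): stack=[16] mem=[0,0,14,0]
After op 8 (push 12): stack=[16,12] mem=[0,0,14,0]
After op 9 (*): stack=[192] mem=[0,0,14,0]
After op 10 (pop): stack=[empty] mem=[0,0,14,0]
After op 11 (push 4): stack=[4] mem=[0,0,14,0]
After op 12 (RCL M0): stack=[4,0] mem=[0,0,14,0]
After op 13 (RCL M2): stack=[4,0,14] mem=[0,0,14,0]
After op 14 (pop): stack=[4,0] mem=[0,0,14,0]
After op 15 (pop): stack=[4] mem=[0,0,14,0]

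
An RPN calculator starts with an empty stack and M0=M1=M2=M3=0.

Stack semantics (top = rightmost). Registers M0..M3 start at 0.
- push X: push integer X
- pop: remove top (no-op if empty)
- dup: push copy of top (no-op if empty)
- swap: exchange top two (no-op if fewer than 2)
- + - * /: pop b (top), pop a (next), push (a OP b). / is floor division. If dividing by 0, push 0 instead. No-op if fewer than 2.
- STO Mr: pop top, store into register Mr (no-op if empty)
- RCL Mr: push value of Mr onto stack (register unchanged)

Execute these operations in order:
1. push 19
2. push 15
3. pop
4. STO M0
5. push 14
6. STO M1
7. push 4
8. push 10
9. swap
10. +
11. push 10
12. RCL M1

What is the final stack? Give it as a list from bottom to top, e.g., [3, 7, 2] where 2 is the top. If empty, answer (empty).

After op 1 (push 19): stack=[19] mem=[0,0,0,0]
After op 2 (push 15): stack=[19,15] mem=[0,0,0,0]
After op 3 (pop): stack=[19] mem=[0,0,0,0]
After op 4 (STO M0): stack=[empty] mem=[19,0,0,0]
After op 5 (push 14): stack=[14] mem=[19,0,0,0]
After op 6 (STO M1): stack=[empty] mem=[19,14,0,0]
After op 7 (push 4): stack=[4] mem=[19,14,0,0]
After op 8 (push 10): stack=[4,10] mem=[19,14,0,0]
After op 9 (swap): stack=[10,4] mem=[19,14,0,0]
After op 10 (+): stack=[14] mem=[19,14,0,0]
After op 11 (push 10): stack=[14,10] mem=[19,14,0,0]
After op 12 (RCL M1): stack=[14,10,14] mem=[19,14,0,0]

Answer: [14, 10, 14]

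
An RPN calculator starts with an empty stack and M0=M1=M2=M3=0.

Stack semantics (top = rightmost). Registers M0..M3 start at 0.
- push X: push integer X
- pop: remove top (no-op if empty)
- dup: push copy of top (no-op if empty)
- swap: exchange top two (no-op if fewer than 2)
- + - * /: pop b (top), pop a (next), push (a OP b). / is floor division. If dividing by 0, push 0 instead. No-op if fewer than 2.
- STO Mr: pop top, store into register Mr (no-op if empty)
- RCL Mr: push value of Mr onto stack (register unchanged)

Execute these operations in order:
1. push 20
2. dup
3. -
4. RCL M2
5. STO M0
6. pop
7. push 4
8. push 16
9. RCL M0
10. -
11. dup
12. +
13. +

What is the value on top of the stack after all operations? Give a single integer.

Answer: 36

Derivation:
After op 1 (push 20): stack=[20] mem=[0,0,0,0]
After op 2 (dup): stack=[20,20] mem=[0,0,0,0]
After op 3 (-): stack=[0] mem=[0,0,0,0]
After op 4 (RCL M2): stack=[0,0] mem=[0,0,0,0]
After op 5 (STO M0): stack=[0] mem=[0,0,0,0]
After op 6 (pop): stack=[empty] mem=[0,0,0,0]
After op 7 (push 4): stack=[4] mem=[0,0,0,0]
After op 8 (push 16): stack=[4,16] mem=[0,0,0,0]
After op 9 (RCL M0): stack=[4,16,0] mem=[0,0,0,0]
After op 10 (-): stack=[4,16] mem=[0,0,0,0]
After op 11 (dup): stack=[4,16,16] mem=[0,0,0,0]
After op 12 (+): stack=[4,32] mem=[0,0,0,0]
After op 13 (+): stack=[36] mem=[0,0,0,0]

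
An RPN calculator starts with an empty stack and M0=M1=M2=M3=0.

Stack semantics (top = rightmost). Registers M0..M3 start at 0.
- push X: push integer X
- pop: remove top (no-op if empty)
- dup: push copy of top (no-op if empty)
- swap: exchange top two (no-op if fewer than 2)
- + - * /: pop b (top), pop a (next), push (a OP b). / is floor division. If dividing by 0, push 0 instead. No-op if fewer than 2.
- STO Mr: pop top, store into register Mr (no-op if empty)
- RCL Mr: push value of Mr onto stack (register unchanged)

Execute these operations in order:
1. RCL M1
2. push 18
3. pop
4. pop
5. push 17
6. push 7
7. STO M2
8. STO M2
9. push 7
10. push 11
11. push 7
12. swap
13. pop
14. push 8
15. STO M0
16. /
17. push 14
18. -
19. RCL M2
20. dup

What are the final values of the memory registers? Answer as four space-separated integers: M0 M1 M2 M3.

Answer: 8 0 17 0

Derivation:
After op 1 (RCL M1): stack=[0] mem=[0,0,0,0]
After op 2 (push 18): stack=[0,18] mem=[0,0,0,0]
After op 3 (pop): stack=[0] mem=[0,0,0,0]
After op 4 (pop): stack=[empty] mem=[0,0,0,0]
After op 5 (push 17): stack=[17] mem=[0,0,0,0]
After op 6 (push 7): stack=[17,7] mem=[0,0,0,0]
After op 7 (STO M2): stack=[17] mem=[0,0,7,0]
After op 8 (STO M2): stack=[empty] mem=[0,0,17,0]
After op 9 (push 7): stack=[7] mem=[0,0,17,0]
After op 10 (push 11): stack=[7,11] mem=[0,0,17,0]
After op 11 (push 7): stack=[7,11,7] mem=[0,0,17,0]
After op 12 (swap): stack=[7,7,11] mem=[0,0,17,0]
After op 13 (pop): stack=[7,7] mem=[0,0,17,0]
After op 14 (push 8): stack=[7,7,8] mem=[0,0,17,0]
After op 15 (STO M0): stack=[7,7] mem=[8,0,17,0]
After op 16 (/): stack=[1] mem=[8,0,17,0]
After op 17 (push 14): stack=[1,14] mem=[8,0,17,0]
After op 18 (-): stack=[-13] mem=[8,0,17,0]
After op 19 (RCL M2): stack=[-13,17] mem=[8,0,17,0]
After op 20 (dup): stack=[-13,17,17] mem=[8,0,17,0]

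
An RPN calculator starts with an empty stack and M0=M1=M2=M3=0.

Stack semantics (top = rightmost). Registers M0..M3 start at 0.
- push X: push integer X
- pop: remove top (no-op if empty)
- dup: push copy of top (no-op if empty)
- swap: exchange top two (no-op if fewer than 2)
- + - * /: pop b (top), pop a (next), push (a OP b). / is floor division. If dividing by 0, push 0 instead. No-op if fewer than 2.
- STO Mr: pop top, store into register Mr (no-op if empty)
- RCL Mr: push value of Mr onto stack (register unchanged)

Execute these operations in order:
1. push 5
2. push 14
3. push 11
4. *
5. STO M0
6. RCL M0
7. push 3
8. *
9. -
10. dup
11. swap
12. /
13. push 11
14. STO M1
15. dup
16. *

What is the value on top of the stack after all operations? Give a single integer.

Answer: 1

Derivation:
After op 1 (push 5): stack=[5] mem=[0,0,0,0]
After op 2 (push 14): stack=[5,14] mem=[0,0,0,0]
After op 3 (push 11): stack=[5,14,11] mem=[0,0,0,0]
After op 4 (*): stack=[5,154] mem=[0,0,0,0]
After op 5 (STO M0): stack=[5] mem=[154,0,0,0]
After op 6 (RCL M0): stack=[5,154] mem=[154,0,0,0]
After op 7 (push 3): stack=[5,154,3] mem=[154,0,0,0]
After op 8 (*): stack=[5,462] mem=[154,0,0,0]
After op 9 (-): stack=[-457] mem=[154,0,0,0]
After op 10 (dup): stack=[-457,-457] mem=[154,0,0,0]
After op 11 (swap): stack=[-457,-457] mem=[154,0,0,0]
After op 12 (/): stack=[1] mem=[154,0,0,0]
After op 13 (push 11): stack=[1,11] mem=[154,0,0,0]
After op 14 (STO M1): stack=[1] mem=[154,11,0,0]
After op 15 (dup): stack=[1,1] mem=[154,11,0,0]
After op 16 (*): stack=[1] mem=[154,11,0,0]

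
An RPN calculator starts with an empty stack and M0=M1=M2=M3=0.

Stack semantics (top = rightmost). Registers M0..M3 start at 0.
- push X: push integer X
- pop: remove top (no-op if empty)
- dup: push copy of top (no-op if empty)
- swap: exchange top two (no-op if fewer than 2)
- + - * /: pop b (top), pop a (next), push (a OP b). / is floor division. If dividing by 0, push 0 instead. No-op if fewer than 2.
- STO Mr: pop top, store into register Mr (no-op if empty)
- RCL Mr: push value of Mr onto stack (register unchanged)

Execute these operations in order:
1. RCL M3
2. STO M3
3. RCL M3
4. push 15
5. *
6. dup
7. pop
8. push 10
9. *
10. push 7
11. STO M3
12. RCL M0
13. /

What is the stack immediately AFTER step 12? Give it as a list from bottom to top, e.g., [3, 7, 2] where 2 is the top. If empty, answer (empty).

After op 1 (RCL M3): stack=[0] mem=[0,0,0,0]
After op 2 (STO M3): stack=[empty] mem=[0,0,0,0]
After op 3 (RCL M3): stack=[0] mem=[0,0,0,0]
After op 4 (push 15): stack=[0,15] mem=[0,0,0,0]
After op 5 (*): stack=[0] mem=[0,0,0,0]
After op 6 (dup): stack=[0,0] mem=[0,0,0,0]
After op 7 (pop): stack=[0] mem=[0,0,0,0]
After op 8 (push 10): stack=[0,10] mem=[0,0,0,0]
After op 9 (*): stack=[0] mem=[0,0,0,0]
After op 10 (push 7): stack=[0,7] mem=[0,0,0,0]
After op 11 (STO M3): stack=[0] mem=[0,0,0,7]
After op 12 (RCL M0): stack=[0,0] mem=[0,0,0,7]

[0, 0]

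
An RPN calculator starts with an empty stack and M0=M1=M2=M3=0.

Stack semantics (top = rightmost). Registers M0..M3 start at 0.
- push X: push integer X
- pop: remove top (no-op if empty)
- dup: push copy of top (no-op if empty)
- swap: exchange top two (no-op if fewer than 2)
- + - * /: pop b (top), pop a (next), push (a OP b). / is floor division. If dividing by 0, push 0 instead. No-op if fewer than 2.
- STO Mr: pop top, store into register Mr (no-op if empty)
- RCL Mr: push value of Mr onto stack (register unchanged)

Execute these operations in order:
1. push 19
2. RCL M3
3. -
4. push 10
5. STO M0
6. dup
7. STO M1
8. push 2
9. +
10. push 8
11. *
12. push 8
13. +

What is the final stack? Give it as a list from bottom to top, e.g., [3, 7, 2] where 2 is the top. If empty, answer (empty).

After op 1 (push 19): stack=[19] mem=[0,0,0,0]
After op 2 (RCL M3): stack=[19,0] mem=[0,0,0,0]
After op 3 (-): stack=[19] mem=[0,0,0,0]
After op 4 (push 10): stack=[19,10] mem=[0,0,0,0]
After op 5 (STO M0): stack=[19] mem=[10,0,0,0]
After op 6 (dup): stack=[19,19] mem=[10,0,0,0]
After op 7 (STO M1): stack=[19] mem=[10,19,0,0]
After op 8 (push 2): stack=[19,2] mem=[10,19,0,0]
After op 9 (+): stack=[21] mem=[10,19,0,0]
After op 10 (push 8): stack=[21,8] mem=[10,19,0,0]
After op 11 (*): stack=[168] mem=[10,19,0,0]
After op 12 (push 8): stack=[168,8] mem=[10,19,0,0]
After op 13 (+): stack=[176] mem=[10,19,0,0]

Answer: [176]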